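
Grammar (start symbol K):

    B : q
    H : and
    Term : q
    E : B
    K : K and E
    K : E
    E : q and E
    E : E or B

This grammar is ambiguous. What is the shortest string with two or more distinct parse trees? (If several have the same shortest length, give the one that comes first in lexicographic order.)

q and q

length 1: no string has ≥2 trees
length 3: q and q has 2 parse trees

Two derivations of q and q:
  K ⇒ K and E ⇒ E and E ⇒ B and E ⇒ q and E ⇒ q and B ⇒ q and q
  K ⇒ E ⇒ q and E ⇒ q and B ⇒ q and q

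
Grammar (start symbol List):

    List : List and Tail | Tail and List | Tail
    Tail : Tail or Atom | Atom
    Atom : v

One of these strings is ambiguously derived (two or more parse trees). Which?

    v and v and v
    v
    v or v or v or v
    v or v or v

v and v and v: 4 trees
v: 1 tree
v or v or v or v: 1 tree
v or v or v: 1 tree

v and v and v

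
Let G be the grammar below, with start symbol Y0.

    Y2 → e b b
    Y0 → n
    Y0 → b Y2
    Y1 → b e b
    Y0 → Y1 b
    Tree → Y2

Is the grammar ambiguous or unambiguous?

Witness: b e b b

Derivation 1: Y0 ⇒ b Y2 ⇒ b e b b
Derivation 2: Y0 ⇒ Y1 b ⇒ b e b b

Two distinct leftmost derivations for the same string.

Ambiguous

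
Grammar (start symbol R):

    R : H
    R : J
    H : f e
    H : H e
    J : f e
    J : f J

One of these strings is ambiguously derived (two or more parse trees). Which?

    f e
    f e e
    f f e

f e

f e: 2 trees
f e e: 1 tree
f f e: 1 tree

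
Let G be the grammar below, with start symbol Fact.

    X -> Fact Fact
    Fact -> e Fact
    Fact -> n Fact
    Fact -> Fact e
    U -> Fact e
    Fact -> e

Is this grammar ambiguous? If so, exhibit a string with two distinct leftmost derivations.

Ambiguous

Witness: e e

Derivation 1: Fact ⇒ e Fact ⇒ e e
Derivation 2: Fact ⇒ Fact e ⇒ e e

Two distinct leftmost derivations for the same string.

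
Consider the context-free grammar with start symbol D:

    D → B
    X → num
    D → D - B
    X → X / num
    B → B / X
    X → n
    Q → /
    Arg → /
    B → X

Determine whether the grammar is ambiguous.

Witness: n / num

Derivation 1: D ⇒ B ⇒ B / X ⇒ X / X ⇒ n / X ⇒ n / num
Derivation 2: D ⇒ B ⇒ X ⇒ X / num ⇒ n / num

Two distinct leftmost derivations for the same string.

Ambiguous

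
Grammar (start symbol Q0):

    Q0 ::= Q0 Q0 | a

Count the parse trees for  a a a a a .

Parse trees for a a a a a (showing first 6 of 14):
  [Q0 [Q0 a] [Q0 [Q0 a] [Q0 [Q0 a] [Q0 [Q0 a] [Q0 a]]]]]
  [Q0 [Q0 a] [Q0 [Q0 a] [Q0 [Q0 [Q0 a] [Q0 a]] [Q0 a]]]]
  [Q0 [Q0 a] [Q0 [Q0 [Q0 a] [Q0 a]] [Q0 [Q0 a] [Q0 a]]]]
  [Q0 [Q0 a] [Q0 [Q0 [Q0 a] [Q0 [Q0 a] [Q0 a]]] [Q0 a]]]
  [Q0 [Q0 a] [Q0 [Q0 [Q0 [Q0 a] [Q0 a]] [Q0 a]] [Q0 a]]]
  [Q0 [Q0 [Q0 a] [Q0 a]] [Q0 [Q0 a] [Q0 [Q0 a] [Q0 a]]]]

14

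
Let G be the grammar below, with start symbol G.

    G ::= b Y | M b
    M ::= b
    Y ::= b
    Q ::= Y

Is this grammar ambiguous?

Witness: b b

Derivation 1: G ⇒ b Y ⇒ b b
Derivation 2: G ⇒ M b ⇒ b b

Two distinct leftmost derivations for the same string.

Ambiguous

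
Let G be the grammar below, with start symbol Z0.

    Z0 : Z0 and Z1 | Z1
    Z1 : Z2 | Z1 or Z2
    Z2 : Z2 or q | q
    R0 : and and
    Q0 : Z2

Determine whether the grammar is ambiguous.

Witness: q or q

Derivation 1: Z0 ⇒ Z1 ⇒ Z2 ⇒ Z2 or q ⇒ q or q
Derivation 2: Z0 ⇒ Z1 ⇒ Z1 or Z2 ⇒ Z2 or Z2 ⇒ q or Z2 ⇒ q or q

Two distinct leftmost derivations for the same string.

Ambiguous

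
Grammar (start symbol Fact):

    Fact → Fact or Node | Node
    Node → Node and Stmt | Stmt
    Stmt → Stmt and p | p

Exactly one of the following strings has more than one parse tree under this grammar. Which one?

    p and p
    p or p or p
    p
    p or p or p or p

p and p

p and p: 2 trees
p or p or p: 1 tree
p: 1 tree
p or p or p or p: 1 tree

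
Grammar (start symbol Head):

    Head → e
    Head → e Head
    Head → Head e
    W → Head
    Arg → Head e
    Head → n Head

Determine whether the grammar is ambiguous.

Witness: e e

Derivation 1: Head ⇒ e Head ⇒ e e
Derivation 2: Head ⇒ Head e ⇒ e e

Two distinct leftmost derivations for the same string.

Ambiguous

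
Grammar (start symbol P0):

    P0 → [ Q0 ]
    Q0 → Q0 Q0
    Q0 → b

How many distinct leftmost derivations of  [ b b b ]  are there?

Parse trees for [ b b b ]:
  [P0 [ [Q0 [Q0 b] [Q0 [Q0 b] [Q0 b]]] ]]
  [P0 [ [Q0 [Q0 [Q0 b] [Q0 b]] [Q0 b]] ]]

2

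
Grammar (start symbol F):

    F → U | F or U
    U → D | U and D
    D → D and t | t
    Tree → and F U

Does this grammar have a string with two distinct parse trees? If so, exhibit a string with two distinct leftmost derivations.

Ambiguous

Witness: t and t

Derivation 1: F ⇒ U ⇒ D ⇒ D and t ⇒ t and t
Derivation 2: F ⇒ U ⇒ U and D ⇒ D and D ⇒ t and D ⇒ t and t

Two distinct leftmost derivations for the same string.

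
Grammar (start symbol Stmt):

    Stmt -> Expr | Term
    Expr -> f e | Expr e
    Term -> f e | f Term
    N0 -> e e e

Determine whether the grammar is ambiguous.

Witness: f e

Derivation 1: Stmt ⇒ Expr ⇒ f e
Derivation 2: Stmt ⇒ Term ⇒ f e

Two distinct leftmost derivations for the same string.

Ambiguous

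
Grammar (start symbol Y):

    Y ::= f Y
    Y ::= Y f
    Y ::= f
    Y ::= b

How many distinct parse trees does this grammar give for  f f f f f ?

16

Parse trees for f f f f f (showing first 6 of 16):
  [Y f [Y f [Y f [Y f [Y f]]]]]
  [Y f [Y f [Y f [Y [Y f] f]]]]
  [Y f [Y f [Y [Y f [Y f]] f]]]
  [Y f [Y f [Y [Y [Y f] f] f]]]
  [Y f [Y [Y f [Y f [Y f]]] f]]
  [Y f [Y [Y f [Y [Y f] f]] f]]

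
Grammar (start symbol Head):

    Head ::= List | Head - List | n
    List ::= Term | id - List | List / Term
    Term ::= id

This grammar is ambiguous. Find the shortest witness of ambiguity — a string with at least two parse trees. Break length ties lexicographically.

id - id

length 1: no string has ≥2 trees
length 3: id - id has 2 parse trees

Two derivations of id - id:
  Head ⇒ List ⇒ id - List ⇒ id - Term ⇒ id - id
  Head ⇒ Head - List ⇒ List - List ⇒ Term - List ⇒ id - List ⇒ id - Term ⇒ id - id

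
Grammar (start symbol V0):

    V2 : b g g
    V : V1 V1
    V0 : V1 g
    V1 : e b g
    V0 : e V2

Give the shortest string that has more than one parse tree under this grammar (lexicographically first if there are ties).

length 4: e b g g has 2 parse trees

Two derivations of e b g g:
  V0 ⇒ V1 g ⇒ e b g g
  V0 ⇒ e V2 ⇒ e b g g

e b g g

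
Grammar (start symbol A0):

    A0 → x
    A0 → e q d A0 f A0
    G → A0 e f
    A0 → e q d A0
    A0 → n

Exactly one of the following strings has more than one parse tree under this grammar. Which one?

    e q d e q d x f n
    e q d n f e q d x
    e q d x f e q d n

e q d e q d x f n: 2 trees
e q d n f e q d x: 1 tree
e q d x f e q d n: 1 tree

e q d e q d x f n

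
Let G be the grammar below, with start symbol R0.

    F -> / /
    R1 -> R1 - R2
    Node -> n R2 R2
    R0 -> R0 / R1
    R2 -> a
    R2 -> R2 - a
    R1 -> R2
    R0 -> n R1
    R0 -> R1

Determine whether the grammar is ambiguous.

Witness: a - a

Derivation 1: R0 ⇒ R1 ⇒ R1 - R2 ⇒ R2 - R2 ⇒ a - R2 ⇒ a - a
Derivation 2: R0 ⇒ R1 ⇒ R2 ⇒ R2 - a ⇒ a - a

Two distinct leftmost derivations for the same string.

Ambiguous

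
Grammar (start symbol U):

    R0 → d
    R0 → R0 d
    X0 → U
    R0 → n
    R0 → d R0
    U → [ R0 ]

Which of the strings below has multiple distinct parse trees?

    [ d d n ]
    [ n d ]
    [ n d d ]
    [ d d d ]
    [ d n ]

[ d d n ]: 1 tree
[ n d ]: 1 tree
[ n d d ]: 1 tree
[ d d d ]: 4 trees
[ d n ]: 1 tree

[ d d d ]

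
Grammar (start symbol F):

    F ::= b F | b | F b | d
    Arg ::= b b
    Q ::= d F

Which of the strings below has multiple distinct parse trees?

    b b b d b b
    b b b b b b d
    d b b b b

b b b d b b

b b b d b b: 10 trees
b b b b b b d: 1 tree
d b b b b: 1 tree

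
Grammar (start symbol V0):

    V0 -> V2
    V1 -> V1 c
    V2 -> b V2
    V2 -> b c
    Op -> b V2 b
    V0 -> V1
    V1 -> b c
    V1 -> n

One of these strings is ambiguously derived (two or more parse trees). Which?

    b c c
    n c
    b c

b c

b c c: 1 tree
n c: 1 tree
b c: 2 trees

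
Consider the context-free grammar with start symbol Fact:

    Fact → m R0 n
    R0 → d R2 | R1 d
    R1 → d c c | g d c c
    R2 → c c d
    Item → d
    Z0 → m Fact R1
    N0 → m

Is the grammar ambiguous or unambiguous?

Witness: m d c c d n

Derivation 1: Fact ⇒ m R0 n ⇒ m d R2 n ⇒ m d c c d n
Derivation 2: Fact ⇒ m R0 n ⇒ m R1 d n ⇒ m d c c d n

Two distinct leftmost derivations for the same string.

Ambiguous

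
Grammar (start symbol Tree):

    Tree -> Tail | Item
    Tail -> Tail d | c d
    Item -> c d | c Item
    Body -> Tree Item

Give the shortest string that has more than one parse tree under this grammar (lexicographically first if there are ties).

c d

length 2: c d has 2 parse trees

Two derivations of c d:
  Tree ⇒ Tail ⇒ c d
  Tree ⇒ Item ⇒ c d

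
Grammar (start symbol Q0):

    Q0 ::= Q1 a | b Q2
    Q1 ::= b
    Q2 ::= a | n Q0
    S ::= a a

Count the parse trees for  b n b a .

Parse trees for b n b a:
  [Q0 b [Q2 n [Q0 [Q1 b] a]]]
  [Q0 b [Q2 n [Q0 b [Q2 a]]]]

2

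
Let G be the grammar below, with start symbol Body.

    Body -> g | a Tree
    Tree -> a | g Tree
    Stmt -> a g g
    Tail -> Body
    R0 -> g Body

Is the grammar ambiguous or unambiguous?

Unambiguous

(Stmt, Tail, R0 are unreachable from Body, so their rules don't affect L(Body).) Each reachable nonterminal has at most one production per leading terminal, and all productions are right-linear; the derivation is determined token-by-token.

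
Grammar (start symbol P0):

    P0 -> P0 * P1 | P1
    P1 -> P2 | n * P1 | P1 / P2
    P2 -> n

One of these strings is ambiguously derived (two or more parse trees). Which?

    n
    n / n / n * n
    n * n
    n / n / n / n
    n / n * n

n: 1 tree
n / n / n * n: 1 tree
n * n: 2 trees
n / n / n / n: 1 tree
n / n * n: 1 tree

n * n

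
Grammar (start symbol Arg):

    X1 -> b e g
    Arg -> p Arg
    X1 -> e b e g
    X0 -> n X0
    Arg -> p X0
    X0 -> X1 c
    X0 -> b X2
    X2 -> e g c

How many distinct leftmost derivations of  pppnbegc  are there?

2

Parse trees for pppnbegc:
  [Arg p [Arg p [Arg p [X0 n [X0 [X1 b e g] c]]]]]
  [Arg p [Arg p [Arg p [X0 n [X0 b [X2 e g c]]]]]]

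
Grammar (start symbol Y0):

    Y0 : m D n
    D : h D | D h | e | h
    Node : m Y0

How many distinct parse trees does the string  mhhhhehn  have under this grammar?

5

Parse trees for mhhhhehn:
  [Y0 m [D h [D h [D h [D h [D [D e] h]]]]] n]
  [Y0 m [D h [D h [D h [D [D h [D e]] h]]]] n]
  [Y0 m [D h [D h [D [D h [D h [D e]]] h]]] n]
  [Y0 m [D h [D [D h [D h [D h [D e]]]] h]] n]
  [Y0 m [D [D h [D h [D h [D h [D e]]]]] h] n]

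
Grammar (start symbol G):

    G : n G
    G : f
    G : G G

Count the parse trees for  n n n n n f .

1

Parse trees for n n n n n f:
  [G n [G n [G n [G n [G n [G f]]]]]]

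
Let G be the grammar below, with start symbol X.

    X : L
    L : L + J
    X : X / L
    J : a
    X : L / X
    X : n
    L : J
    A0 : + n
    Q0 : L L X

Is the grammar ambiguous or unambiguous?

Witness: a / a

Derivation 1: X ⇒ X / L ⇒ L / L ⇒ J / L ⇒ a / L ⇒ a / J ⇒ a / a
Derivation 2: X ⇒ L / X ⇒ J / X ⇒ a / X ⇒ a / L ⇒ a / J ⇒ a / a

Two distinct leftmost derivations for the same string.

Ambiguous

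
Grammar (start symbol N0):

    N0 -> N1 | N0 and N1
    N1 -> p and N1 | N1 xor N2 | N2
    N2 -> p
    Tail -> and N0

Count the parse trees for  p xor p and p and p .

Parse trees for p xor p and p and p:
  [N0 [N0 [N1 [N1 [N2 p]] xor [N2 p]]] and [N1 p and [N1 [N2 p]]]]
  [N0 [N0 [N0 [N1 [N1 [N2 p]] xor [N2 p]]] and [N1 [N2 p]]] and [N1 [N2 p]]]

2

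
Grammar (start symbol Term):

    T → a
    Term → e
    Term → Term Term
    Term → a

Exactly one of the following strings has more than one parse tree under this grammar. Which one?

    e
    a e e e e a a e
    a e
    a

a e e e e a a e

e: 1 tree
a e e e e a a e: 429 trees
a e: 1 tree
a: 1 tree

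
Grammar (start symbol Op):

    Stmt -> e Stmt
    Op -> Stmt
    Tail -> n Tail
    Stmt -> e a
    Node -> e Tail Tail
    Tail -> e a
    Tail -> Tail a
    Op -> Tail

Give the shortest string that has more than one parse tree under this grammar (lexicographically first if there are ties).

e a

length 2: e a has 2 parse trees

Two derivations of e a:
  Op ⇒ Stmt ⇒ e a
  Op ⇒ Tail ⇒ e a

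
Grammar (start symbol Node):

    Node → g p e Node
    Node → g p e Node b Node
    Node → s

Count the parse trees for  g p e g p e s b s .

2

Parse trees for g p e g p e s b s:
  [Node g p e [Node g p e [Node s] b [Node s]]]
  [Node g p e [Node g p e [Node s]] b [Node s]]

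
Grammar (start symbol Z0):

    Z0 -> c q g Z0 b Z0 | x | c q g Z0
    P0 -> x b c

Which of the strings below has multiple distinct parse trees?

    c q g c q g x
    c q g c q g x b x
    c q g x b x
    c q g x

c q g c q g x: 1 tree
c q g c q g x b x: 2 trees
c q g x b x: 1 tree
c q g x: 1 tree

c q g c q g x b x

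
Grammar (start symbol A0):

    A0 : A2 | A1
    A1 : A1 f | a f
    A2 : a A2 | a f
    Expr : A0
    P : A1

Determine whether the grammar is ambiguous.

Witness: a f

Derivation 1: A0 ⇒ A2 ⇒ a f
Derivation 2: A0 ⇒ A1 ⇒ a f

Two distinct leftmost derivations for the same string.

Ambiguous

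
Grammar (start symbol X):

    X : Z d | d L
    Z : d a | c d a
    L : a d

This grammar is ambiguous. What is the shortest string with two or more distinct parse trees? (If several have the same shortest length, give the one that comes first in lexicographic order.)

length 3: d a d has 2 parse trees

Two derivations of d a d:
  X ⇒ Z d ⇒ d a d
  X ⇒ d L ⇒ d a d

d a d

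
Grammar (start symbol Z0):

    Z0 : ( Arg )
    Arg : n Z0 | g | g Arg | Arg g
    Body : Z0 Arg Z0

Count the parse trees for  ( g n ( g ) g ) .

Parse trees for ( g n ( g ) g ):
  [Z0 ( [Arg g [Arg [Arg n [Z0 ( [Arg g] )]] g]] )]
  [Z0 ( [Arg [Arg g [Arg n [Z0 ( [Arg g] )]]] g] )]

2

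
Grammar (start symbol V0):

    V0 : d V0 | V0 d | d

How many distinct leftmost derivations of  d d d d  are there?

8

Parse trees for d d d d:
  [V0 d [V0 d [V0 d [V0 d]]]]
  [V0 d [V0 d [V0 [V0 d] d]]]
  [V0 d [V0 [V0 d [V0 d]] d]]
  [V0 d [V0 [V0 [V0 d] d] d]]
  [V0 [V0 d [V0 d [V0 d]]] d]
  [V0 [V0 d [V0 [V0 d] d]] d]
  [V0 [V0 [V0 d [V0 d]] d] d]
  [V0 [V0 [V0 [V0 d] d] d] d]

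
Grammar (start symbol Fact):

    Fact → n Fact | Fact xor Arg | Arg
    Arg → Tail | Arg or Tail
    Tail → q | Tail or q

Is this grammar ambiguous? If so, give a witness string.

Ambiguous

Witness: q or q

Derivation 1: Fact ⇒ Arg ⇒ Tail ⇒ Tail or q ⇒ q or q
Derivation 2: Fact ⇒ Arg ⇒ Arg or Tail ⇒ Tail or Tail ⇒ q or Tail ⇒ q or q

Two distinct leftmost derivations for the same string.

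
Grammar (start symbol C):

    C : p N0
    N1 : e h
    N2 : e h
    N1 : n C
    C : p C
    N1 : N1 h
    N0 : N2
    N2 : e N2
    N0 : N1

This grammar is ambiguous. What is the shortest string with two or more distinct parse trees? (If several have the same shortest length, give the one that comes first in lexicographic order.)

p e h

length 3: p e h has 2 parse trees

Two derivations of p e h:
  C ⇒ p N0 ⇒ p N2 ⇒ p e h
  C ⇒ p N0 ⇒ p N1 ⇒ p e h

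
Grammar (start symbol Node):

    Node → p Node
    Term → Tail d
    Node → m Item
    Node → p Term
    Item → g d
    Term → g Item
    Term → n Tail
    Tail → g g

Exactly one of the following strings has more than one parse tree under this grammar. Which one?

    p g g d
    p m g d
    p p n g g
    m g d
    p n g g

p g g d

p g g d: 2 trees
p m g d: 1 tree
p p n g g: 1 tree
m g d: 1 tree
p n g g: 1 tree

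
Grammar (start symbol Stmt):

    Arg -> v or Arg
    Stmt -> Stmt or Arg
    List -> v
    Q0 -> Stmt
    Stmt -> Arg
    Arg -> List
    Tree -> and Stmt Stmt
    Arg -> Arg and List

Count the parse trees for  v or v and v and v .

4

Parse trees for v or v and v and v:
  [Stmt [Stmt [Arg [List v]]] or [Arg [Arg [Arg [List v]] and [List v]] and [List v]]]
  [Stmt [Arg v or [Arg [Arg [Arg [List v]] and [List v]] and [List v]]]]
  [Stmt [Arg [Arg v or [Arg [Arg [List v]] and [List v]]] and [List v]]]
  [Stmt [Arg [Arg [Arg v or [Arg [List v]]] and [List v]] and [List v]]]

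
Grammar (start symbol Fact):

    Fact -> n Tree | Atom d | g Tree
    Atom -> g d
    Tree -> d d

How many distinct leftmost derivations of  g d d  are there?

Parse trees for g d d:
  [Fact [Atom g d] d]
  [Fact g [Tree d d]]

2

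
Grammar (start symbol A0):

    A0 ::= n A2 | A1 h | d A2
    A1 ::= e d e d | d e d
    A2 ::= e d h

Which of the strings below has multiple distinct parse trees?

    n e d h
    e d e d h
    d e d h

n e d h: 1 tree
e d e d h: 1 tree
d e d h: 2 trees

d e d h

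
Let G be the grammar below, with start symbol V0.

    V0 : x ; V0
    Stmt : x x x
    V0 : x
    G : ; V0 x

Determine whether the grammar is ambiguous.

Unambiguous

Only V0 is reachable from V0; ignoring the rest: The reachable grammar is A → atom sep A | atom. Each atom is followed by either the separator (recurse) or end-of-string (stop) — no choice point.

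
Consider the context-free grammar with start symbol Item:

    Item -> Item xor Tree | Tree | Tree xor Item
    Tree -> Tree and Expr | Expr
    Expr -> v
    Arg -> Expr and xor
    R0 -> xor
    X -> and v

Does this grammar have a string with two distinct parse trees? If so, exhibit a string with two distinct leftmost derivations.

Ambiguous

Witness: v xor v

Derivation 1: Item ⇒ Item xor Tree ⇒ Tree xor Tree ⇒ Expr xor Tree ⇒ v xor Tree ⇒ v xor Expr ⇒ v xor v
Derivation 2: Item ⇒ Tree xor Item ⇒ Expr xor Item ⇒ v xor Item ⇒ v xor Tree ⇒ v xor Expr ⇒ v xor v

Two distinct leftmost derivations for the same string.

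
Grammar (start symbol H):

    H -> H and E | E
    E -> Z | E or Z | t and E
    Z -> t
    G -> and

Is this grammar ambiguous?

Witness: t and t

Derivation 1: H ⇒ H and E ⇒ E and E ⇒ Z and E ⇒ t and E ⇒ t and Z ⇒ t and t
Derivation 2: H ⇒ E ⇒ t and E ⇒ t and Z ⇒ t and t

Two distinct leftmost derivations for the same string.

Ambiguous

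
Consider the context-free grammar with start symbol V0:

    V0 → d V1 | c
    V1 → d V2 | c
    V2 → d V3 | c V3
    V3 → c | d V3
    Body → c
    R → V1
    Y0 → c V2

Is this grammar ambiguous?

Unambiguous

Only V0, V1, V2, V3 are reachable from V0; ignoring the rest: Restricted to the reachable nonterminals, every rule has the form A → t or A → t B, and no two rules for the same A share a first terminal. The grammar encodes a DFA — one run per string.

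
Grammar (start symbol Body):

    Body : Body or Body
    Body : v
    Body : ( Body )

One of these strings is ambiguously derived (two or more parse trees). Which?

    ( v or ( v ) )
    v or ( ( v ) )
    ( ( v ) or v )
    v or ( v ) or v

v or ( v ) or v

( v or ( v ) ): 1 tree
v or ( ( v ) ): 1 tree
( ( v ) or v ): 1 tree
v or ( v ) or v: 2 trees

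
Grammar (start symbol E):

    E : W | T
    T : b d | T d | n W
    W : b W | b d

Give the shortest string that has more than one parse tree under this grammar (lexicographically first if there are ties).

length 2: b d has 2 parse trees

Two derivations of b d:
  E ⇒ W ⇒ b d
  E ⇒ T ⇒ b d

b d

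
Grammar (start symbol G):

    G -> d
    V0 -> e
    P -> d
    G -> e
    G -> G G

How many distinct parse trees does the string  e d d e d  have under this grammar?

Parse trees for e d d e d (showing first 6 of 14):
  [G [G e] [G [G d] [G [G d] [G [G e] [G d]]]]]
  [G [G e] [G [G d] [G [G [G d] [G e]] [G d]]]]
  [G [G e] [G [G [G d] [G d]] [G [G e] [G d]]]]
  [G [G e] [G [G [G d] [G [G d] [G e]]] [G d]]]
  [G [G e] [G [G [G [G d] [G d]] [G e]] [G d]]]
  [G [G [G e] [G d]] [G [G d] [G [G e] [G d]]]]

14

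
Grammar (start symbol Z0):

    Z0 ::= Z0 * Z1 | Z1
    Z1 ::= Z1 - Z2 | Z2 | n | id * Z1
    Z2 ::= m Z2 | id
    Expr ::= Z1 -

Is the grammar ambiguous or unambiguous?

Ambiguous

Witness: id * id

Derivation 1: Z0 ⇒ Z0 * Z1 ⇒ Z1 * Z1 ⇒ Z2 * Z1 ⇒ id * Z1 ⇒ id * Z2 ⇒ id * id
Derivation 2: Z0 ⇒ Z1 ⇒ id * Z1 ⇒ id * Z2 ⇒ id * id

Two distinct leftmost derivations for the same string.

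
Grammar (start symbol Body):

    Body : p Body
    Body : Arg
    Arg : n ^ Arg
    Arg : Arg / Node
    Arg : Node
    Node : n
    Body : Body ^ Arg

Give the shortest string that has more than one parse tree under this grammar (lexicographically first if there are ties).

n ^ n

length 1: no string has ≥2 trees
length 2: no string has ≥2 trees
length 3: n ^ n has 2 parse trees

Two derivations of n ^ n:
  Body ⇒ Arg ⇒ n ^ Arg ⇒ n ^ Node ⇒ n ^ n
  Body ⇒ Body ^ Arg ⇒ Arg ^ Arg ⇒ Node ^ Arg ⇒ n ^ Arg ⇒ n ^ Node ⇒ n ^ n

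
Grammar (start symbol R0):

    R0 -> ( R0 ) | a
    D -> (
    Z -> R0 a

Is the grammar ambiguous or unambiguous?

(D, Z are unreachable from R0, so their rules don't affect L(R0).) L(R0) is { openⁿ atom closeⁿ : n ≥ 0 }. The bracket depth fixes n, and the derivation is forced at every step.

Unambiguous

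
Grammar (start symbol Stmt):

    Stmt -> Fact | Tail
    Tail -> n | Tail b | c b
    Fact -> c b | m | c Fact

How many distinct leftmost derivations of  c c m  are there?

Parse trees for c c m:
  [Stmt [Fact c [Fact c [Fact m]]]]

1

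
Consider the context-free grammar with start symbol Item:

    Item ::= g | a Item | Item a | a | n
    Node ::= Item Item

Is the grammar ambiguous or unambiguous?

Witness: a a

Derivation 1: Item ⇒ a Item ⇒ a a
Derivation 2: Item ⇒ Item a ⇒ a a

Two distinct leftmost derivations for the same string.

Ambiguous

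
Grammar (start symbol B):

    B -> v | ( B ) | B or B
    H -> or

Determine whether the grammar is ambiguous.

Witness: v or v or v

Derivation 1: B ⇒ B or B ⇒ v or B ⇒ v or B or B ⇒ v or v or B ⇒ v or v or v
Derivation 2: B ⇒ B or B ⇒ B or B or B ⇒ v or B or B ⇒ v or v or B ⇒ v or v or v

Two distinct leftmost derivations for the same string.

Ambiguous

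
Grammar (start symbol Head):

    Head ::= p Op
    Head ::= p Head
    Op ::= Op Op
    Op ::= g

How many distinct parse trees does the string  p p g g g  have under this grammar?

2

Parse trees for p p g g g:
  [Head p [Head p [Op [Op g] [Op [Op g] [Op g]]]]]
  [Head p [Head p [Op [Op [Op g] [Op g]] [Op g]]]]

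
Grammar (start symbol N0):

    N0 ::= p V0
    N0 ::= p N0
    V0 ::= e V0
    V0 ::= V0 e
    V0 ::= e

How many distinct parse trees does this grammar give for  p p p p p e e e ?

Parse trees for p p p p p e e e:
  [N0 p [N0 p [N0 p [N0 p [N0 p [V0 e [V0 e [V0 e]]]]]]]]
  [N0 p [N0 p [N0 p [N0 p [N0 p [V0 e [V0 [V0 e] e]]]]]]]
  [N0 p [N0 p [N0 p [N0 p [N0 p [V0 [V0 e [V0 e]] e]]]]]]
  [N0 p [N0 p [N0 p [N0 p [N0 p [V0 [V0 [V0 e] e] e]]]]]]

4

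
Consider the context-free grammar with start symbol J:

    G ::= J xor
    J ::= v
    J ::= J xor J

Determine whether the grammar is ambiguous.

Witness: v xor v xor v

Derivation 1: J ⇒ J xor J ⇒ v xor J ⇒ v xor J xor J ⇒ v xor v xor J ⇒ v xor v xor v
Derivation 2: J ⇒ J xor J ⇒ J xor J xor J ⇒ v xor J xor J ⇒ v xor v xor J ⇒ v xor v xor v

Two distinct leftmost derivations for the same string.

Ambiguous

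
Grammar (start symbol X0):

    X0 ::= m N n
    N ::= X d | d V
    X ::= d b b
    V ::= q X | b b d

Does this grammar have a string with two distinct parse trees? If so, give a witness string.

Witness: m d b b d n

Derivation 1: X0 ⇒ m N n ⇒ m X d n ⇒ m d b b d n
Derivation 2: X0 ⇒ m N n ⇒ m d V n ⇒ m d b b d n

Two distinct leftmost derivations for the same string.

Ambiguous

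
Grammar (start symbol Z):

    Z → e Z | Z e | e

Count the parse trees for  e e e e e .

Parse trees for e e e e e (showing first 6 of 16):
  [Z e [Z e [Z e [Z e [Z e]]]]]
  [Z e [Z e [Z e [Z [Z e] e]]]]
  [Z e [Z e [Z [Z e [Z e]] e]]]
  [Z e [Z e [Z [Z [Z e] e] e]]]
  [Z e [Z [Z e [Z e [Z e]]] e]]
  [Z e [Z [Z e [Z [Z e] e]] e]]

16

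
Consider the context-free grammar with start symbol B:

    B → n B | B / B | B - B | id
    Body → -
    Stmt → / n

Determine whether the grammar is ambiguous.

Witness: n id - id

Derivation 1: B ⇒ n B ⇒ n B - B ⇒ n id - B ⇒ n id - id
Derivation 2: B ⇒ B - B ⇒ n B - B ⇒ n id - B ⇒ n id - id

Two distinct leftmost derivations for the same string.

Ambiguous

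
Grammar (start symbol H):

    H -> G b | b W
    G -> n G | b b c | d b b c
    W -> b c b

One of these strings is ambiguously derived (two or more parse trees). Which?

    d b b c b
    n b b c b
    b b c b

b b c b

d b b c b: 1 tree
n b b c b: 1 tree
b b c b: 2 trees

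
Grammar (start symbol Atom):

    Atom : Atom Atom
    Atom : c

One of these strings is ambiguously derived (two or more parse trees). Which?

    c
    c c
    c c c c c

c c c c c

c: 1 tree
c c: 1 tree
c c c c c: 14 trees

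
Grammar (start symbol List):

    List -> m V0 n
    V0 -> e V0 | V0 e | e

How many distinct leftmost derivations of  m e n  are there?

Parse trees for m e n:
  [List m [V0 e] n]

1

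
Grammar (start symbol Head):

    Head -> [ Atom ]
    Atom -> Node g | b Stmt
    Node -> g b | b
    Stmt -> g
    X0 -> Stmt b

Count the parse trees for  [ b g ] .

Parse trees for [ b g ]:
  [Head [ [Atom [Node b] g] ]]
  [Head [ [Atom b [Stmt g]] ]]

2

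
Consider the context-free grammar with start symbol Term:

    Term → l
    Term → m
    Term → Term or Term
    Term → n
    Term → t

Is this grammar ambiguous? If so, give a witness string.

Ambiguous

Witness: l or l or l

Derivation 1: Term ⇒ Term or Term ⇒ l or Term ⇒ l or Term or Term ⇒ l or l or Term ⇒ l or l or l
Derivation 2: Term ⇒ Term or Term ⇒ Term or Term or Term ⇒ l or Term or Term ⇒ l or l or Term ⇒ l or l or l

Two distinct leftmost derivations for the same string.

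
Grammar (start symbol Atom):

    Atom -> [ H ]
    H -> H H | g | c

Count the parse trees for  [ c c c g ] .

Parse trees for [ c c c g ]:
  [Atom [ [H [H c] [H [H c] [H [H c] [H g]]]] ]]
  [Atom [ [H [H c] [H [H [H c] [H c]] [H g]]] ]]
  [Atom [ [H [H [H c] [H c]] [H [H c] [H g]]] ]]
  [Atom [ [H [H [H c] [H [H c] [H c]]] [H g]] ]]
  [Atom [ [H [H [H [H c] [H c]] [H c]] [H g]] ]]

5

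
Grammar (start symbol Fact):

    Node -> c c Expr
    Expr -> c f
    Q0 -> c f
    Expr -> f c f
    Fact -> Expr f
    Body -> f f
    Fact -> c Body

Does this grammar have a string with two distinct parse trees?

Witness: c f f

Derivation 1: Fact ⇒ Expr f ⇒ c f f
Derivation 2: Fact ⇒ c Body ⇒ c f f

Two distinct leftmost derivations for the same string.

Ambiguous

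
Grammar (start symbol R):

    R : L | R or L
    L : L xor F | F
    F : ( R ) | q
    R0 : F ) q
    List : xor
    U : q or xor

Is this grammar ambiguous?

Unambiguous

Only R, L, F are reachable from R; ignoring the rest: This is a standard precedence ladder (R over L over F), with each level left-recursive on its own operator ('or' at R, 'xor' at L). That structure is LR(1), hence unambiguous.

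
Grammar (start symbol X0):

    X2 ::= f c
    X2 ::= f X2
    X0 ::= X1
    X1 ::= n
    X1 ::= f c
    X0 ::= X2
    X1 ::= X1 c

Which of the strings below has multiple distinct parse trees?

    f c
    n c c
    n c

f c

f c: 2 trees
n c c: 1 tree
n c: 1 tree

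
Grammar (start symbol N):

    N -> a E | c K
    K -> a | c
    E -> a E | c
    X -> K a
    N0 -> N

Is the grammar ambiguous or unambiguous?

Unambiguous

Only N, K, E are reachable from N; ignoring the rest: The reachable rules are right-linear with at most one rule per (nonterminal, next-terminal) pair. Each input token forces the next rule, so parsing is deterministic.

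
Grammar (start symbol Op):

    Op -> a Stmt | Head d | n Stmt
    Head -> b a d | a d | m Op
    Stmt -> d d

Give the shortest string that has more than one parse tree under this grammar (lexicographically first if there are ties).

length 3: a d d has 2 parse trees

Two derivations of a d d:
  Op ⇒ a Stmt ⇒ a d d
  Op ⇒ Head d ⇒ a d d

a d d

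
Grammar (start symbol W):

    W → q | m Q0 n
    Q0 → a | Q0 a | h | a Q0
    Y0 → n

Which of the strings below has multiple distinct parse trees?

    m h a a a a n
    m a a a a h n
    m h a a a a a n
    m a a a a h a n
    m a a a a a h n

m a a a a h a n

m h a a a a n: 1 tree
m a a a a h n: 1 tree
m h a a a a a n: 1 tree
m a a a a h a n: 5 trees
m a a a a a h n: 1 tree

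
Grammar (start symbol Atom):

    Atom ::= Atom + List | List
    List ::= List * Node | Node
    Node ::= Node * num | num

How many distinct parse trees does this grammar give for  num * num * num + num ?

Parse trees for num * num * num + num:
  [Atom [Atom [List [List [Node num]] * [Node [Node num] * num]]] + [List [Node num]]]
  [Atom [Atom [List [List [List [Node num]] * [Node num]] * [Node num]]] + [List [Node num]]]
  [Atom [Atom [List [List [Node [Node num] * num]] * [Node num]]] + [List [Node num]]]
  [Atom [Atom [List [Node [Node [Node num] * num] * num]]] + [List [Node num]]]

4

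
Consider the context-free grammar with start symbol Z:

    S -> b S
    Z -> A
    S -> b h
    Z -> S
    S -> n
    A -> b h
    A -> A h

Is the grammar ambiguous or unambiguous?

Ambiguous

Witness: b h

Derivation 1: Z ⇒ A ⇒ b h
Derivation 2: Z ⇒ S ⇒ b h

Two distinct leftmost derivations for the same string.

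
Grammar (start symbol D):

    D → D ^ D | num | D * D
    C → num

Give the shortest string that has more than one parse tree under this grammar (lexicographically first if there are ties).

num * num * num

length 1: no string has ≥2 trees
length 3: no string has ≥2 trees
length 5: num * num * num has 2 parse trees

Two derivations of num * num * num:
  D ⇒ D * D ⇒ num * D ⇒ num * D * D ⇒ num * num * D ⇒ num * num * num
  D ⇒ D * D ⇒ D * D * D ⇒ num * D * D ⇒ num * num * D ⇒ num * num * num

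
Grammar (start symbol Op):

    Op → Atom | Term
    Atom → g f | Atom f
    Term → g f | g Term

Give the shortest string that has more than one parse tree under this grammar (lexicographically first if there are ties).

g f

length 2: g f has 2 parse trees

Two derivations of g f:
  Op ⇒ Atom ⇒ g f
  Op ⇒ Term ⇒ g f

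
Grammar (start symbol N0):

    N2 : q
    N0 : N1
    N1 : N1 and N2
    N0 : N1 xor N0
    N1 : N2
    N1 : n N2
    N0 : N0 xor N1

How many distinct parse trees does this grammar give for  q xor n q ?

2

Parse trees for q xor n q:
  [N0 [N1 [N2 q]] xor [N0 [N1 n [N2 q]]]]
  [N0 [N0 [N1 [N2 q]]] xor [N1 n [N2 q]]]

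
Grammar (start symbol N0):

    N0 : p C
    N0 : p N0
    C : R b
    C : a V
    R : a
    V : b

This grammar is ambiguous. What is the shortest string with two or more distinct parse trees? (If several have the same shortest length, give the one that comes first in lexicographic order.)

p a b

length 3: p a b has 2 parse trees

Two derivations of p a b:
  N0 ⇒ p C ⇒ p R b ⇒ p a b
  N0 ⇒ p C ⇒ p a V ⇒ p a b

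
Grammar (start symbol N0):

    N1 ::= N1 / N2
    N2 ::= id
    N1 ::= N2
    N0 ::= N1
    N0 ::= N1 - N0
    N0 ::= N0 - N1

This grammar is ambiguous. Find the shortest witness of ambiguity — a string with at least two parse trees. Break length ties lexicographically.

length 1: no string has ≥2 trees
length 3: id - id has 2 parse trees

Two derivations of id - id:
  N0 ⇒ N1 - N0 ⇒ N2 - N0 ⇒ id - N0 ⇒ id - N1 ⇒ id - N2 ⇒ id - id
  N0 ⇒ N0 - N1 ⇒ N1 - N1 ⇒ N2 - N1 ⇒ id - N1 ⇒ id - N2 ⇒ id - id

id - id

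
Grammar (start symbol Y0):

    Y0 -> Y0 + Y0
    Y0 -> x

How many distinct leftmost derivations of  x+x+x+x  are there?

5

Parse trees for x+x+x+x:
  [Y0 [Y0 x] + [Y0 [Y0 x] + [Y0 [Y0 x] + [Y0 x]]]]
  [Y0 [Y0 x] + [Y0 [Y0 [Y0 x] + [Y0 x]] + [Y0 x]]]
  [Y0 [Y0 [Y0 x] + [Y0 x]] + [Y0 [Y0 x] + [Y0 x]]]
  [Y0 [Y0 [Y0 x] + [Y0 [Y0 x] + [Y0 x]]] + [Y0 x]]
  [Y0 [Y0 [Y0 [Y0 x] + [Y0 x]] + [Y0 x]] + [Y0 x]]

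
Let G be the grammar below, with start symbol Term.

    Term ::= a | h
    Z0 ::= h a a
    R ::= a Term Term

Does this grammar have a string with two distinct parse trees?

(Z0, R are unreachable from Term, so their rules don't affect L(Term).) The reachable rules are right-linear with at most one rule per (nonterminal, next-terminal) pair. Each input token forces the next rule, so parsing is deterministic.

Unambiguous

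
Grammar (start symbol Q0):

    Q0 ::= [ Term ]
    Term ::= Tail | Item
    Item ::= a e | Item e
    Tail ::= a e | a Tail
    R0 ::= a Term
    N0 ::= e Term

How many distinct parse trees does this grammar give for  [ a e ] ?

Parse trees for [ a e ]:
  [Q0 [ [Term [Tail a e]] ]]
  [Q0 [ [Term [Item a e]] ]]

2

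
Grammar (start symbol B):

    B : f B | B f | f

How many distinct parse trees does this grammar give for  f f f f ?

8

Parse trees for f f f f:
  [B f [B f [B f [B f]]]]
  [B f [B f [B [B f] f]]]
  [B f [B [B f [B f]] f]]
  [B f [B [B [B f] f] f]]
  [B [B f [B f [B f]]] f]
  [B [B f [B [B f] f]] f]
  [B [B [B f [B f]] f] f]
  [B [B [B [B f] f] f] f]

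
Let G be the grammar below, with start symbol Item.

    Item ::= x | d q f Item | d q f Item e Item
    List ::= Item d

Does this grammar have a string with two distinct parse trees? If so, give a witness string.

Witness: d q f d q f x e x

Derivation 1: Item ⇒ d q f Item ⇒ d q f d q f Item e Item ⇒ d q f d q f x e Item ⇒ d q f d q f x e x
Derivation 2: Item ⇒ d q f Item e Item ⇒ d q f d q f Item e Item ⇒ d q f d q f x e Item ⇒ d q f d q f x e x

Two distinct leftmost derivations for the same string.

Ambiguous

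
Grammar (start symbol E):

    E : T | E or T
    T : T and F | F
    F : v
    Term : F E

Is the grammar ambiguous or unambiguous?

Unambiguous

(Term is unreachable from E, so its rules don't affect L(E).) The grammar is stratified — E handles 'or' (left-recursive), T handles 'and', F atoms. Each operator has a fixed associativity and precedence level, so every string has one parse.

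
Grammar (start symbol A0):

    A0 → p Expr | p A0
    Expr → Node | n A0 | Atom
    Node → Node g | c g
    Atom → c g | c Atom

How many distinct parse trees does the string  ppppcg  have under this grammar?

Parse trees for ppppcg:
  [A0 p [A0 p [A0 p [A0 p [Expr [Node c g]]]]]]
  [A0 p [A0 p [A0 p [A0 p [Expr [Atom c g]]]]]]

2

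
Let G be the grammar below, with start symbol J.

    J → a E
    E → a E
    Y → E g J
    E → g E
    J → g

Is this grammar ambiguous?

Only J, E are reachable from J; ignoring the rest: Each reachable nonterminal has at most one production per leading terminal, and all productions are right-linear; the derivation is determined token-by-token.

Unambiguous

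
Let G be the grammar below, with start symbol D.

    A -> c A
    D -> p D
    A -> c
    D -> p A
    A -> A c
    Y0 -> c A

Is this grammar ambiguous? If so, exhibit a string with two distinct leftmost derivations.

Ambiguous

Witness: p c c

Derivation 1: D ⇒ p A ⇒ p c A ⇒ p c c
Derivation 2: D ⇒ p A ⇒ p A c ⇒ p c c

Two distinct leftmost derivations for the same string.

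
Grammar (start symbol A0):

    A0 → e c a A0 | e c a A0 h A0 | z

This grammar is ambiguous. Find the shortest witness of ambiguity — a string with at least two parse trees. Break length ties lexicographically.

e c a e c a z h z

length 1: no string has ≥2 trees
length 4: no string has ≥2 trees
length 6: no string has ≥2 trees
length 7: no string has ≥2 trees
length 9: e c a e c a z h z has 2 parse trees

Two derivations of e c a e c a z h z:
  A0 ⇒ e c a A0 ⇒ e c a e c a A0 h A0 ⇒ e c a e c a z h A0 ⇒ e c a e c a z h z
  A0 ⇒ e c a A0 h A0 ⇒ e c a e c a A0 h A0 ⇒ e c a e c a z h A0 ⇒ e c a e c a z h z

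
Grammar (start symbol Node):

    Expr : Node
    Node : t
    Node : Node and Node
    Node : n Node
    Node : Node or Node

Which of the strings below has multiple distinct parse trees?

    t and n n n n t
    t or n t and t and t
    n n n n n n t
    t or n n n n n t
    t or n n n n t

t or n t and t and t

t and n n n n t: 1 tree
t or n t and t and t: 9 trees
n n n n n n t: 1 tree
t or n n n n n t: 1 tree
t or n n n n t: 1 tree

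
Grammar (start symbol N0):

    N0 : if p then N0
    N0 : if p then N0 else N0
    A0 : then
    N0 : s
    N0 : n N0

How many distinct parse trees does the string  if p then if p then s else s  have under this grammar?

Parse trees for if p then if p then s else s:
  [N0 if p then [N0 if p then [N0 s] else [N0 s]]]
  [N0 if p then [N0 if p then [N0 s]] else [N0 s]]

2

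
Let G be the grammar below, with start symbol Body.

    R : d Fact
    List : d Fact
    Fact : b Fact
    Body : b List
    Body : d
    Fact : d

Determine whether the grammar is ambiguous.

Unambiguous

(R is unreachable from Body, so its rules don't affect L(Body).) The reachable rules are right-linear with at most one rule per (nonterminal, next-terminal) pair. Each input token forces the next rule, so parsing is deterministic.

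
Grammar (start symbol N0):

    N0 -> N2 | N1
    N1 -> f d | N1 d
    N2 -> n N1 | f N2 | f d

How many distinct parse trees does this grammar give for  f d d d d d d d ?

Parse trees for f d d d d d d d:
  [N0 [N1 [N1 [N1 [N1 [N1 [N1 [N1 f d] d] d] d] d] d] d]]

1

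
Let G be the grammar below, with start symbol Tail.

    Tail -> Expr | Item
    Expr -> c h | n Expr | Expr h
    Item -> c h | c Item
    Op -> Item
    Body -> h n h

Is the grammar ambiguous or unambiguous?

Ambiguous

Witness: c h

Derivation 1: Tail ⇒ Expr ⇒ c h
Derivation 2: Tail ⇒ Item ⇒ c h

Two distinct leftmost derivations for the same string.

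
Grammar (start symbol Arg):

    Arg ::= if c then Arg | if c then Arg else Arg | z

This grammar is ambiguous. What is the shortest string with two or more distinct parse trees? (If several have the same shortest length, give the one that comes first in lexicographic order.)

length 1: no string has ≥2 trees
length 4: no string has ≥2 trees
length 6: no string has ≥2 trees
length 7: no string has ≥2 trees
length 9: if c then if c then z else z has 2 parse trees

Two derivations of if c then if c then z else z:
  Arg ⇒ if c then Arg ⇒ if c then if c then Arg else Arg ⇒ if c then if c then z else Arg ⇒ if c then if c then z else z
  Arg ⇒ if c then Arg else Arg ⇒ if c then if c then Arg else Arg ⇒ if c then if c then z else Arg ⇒ if c then if c then z else z

if c then if c then z else z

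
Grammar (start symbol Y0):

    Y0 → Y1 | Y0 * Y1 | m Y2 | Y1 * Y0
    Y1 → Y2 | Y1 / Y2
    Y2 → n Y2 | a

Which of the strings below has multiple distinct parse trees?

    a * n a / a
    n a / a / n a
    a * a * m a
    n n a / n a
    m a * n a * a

a * n a / a

a * n a / a: 2 trees
n a / a / n a: 1 tree
a * a * m a: 1 tree
n n a / n a: 1 tree
m a * n a * a: 1 tree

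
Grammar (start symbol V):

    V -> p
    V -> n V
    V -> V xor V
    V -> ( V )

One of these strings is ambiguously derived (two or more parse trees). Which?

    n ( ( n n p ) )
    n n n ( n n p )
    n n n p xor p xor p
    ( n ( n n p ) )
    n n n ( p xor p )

n n n p xor p xor p

n ( ( n n p ) ): 1 tree
n n n ( n n p ): 1 tree
n n n p xor p xor p: 14 trees
( n ( n n p ) ): 1 tree
n n n ( p xor p ): 1 tree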